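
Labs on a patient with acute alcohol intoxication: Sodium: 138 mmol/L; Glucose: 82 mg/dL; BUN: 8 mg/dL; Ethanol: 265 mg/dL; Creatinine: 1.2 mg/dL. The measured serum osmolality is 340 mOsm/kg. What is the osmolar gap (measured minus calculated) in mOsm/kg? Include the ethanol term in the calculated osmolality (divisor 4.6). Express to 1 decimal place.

Calculated osmolality = 2·Na + glucose/18 + BUN/2.8 + ethanol/4.6
= 2·138 + 82/18 + 8/2.8 + 265/4.6
= 276 + 4.56 + 2.86 + 57.61
= 341.03 mOsm/kg ≈ 341.0 mOsm/kg
Osmolar gap = measured − calculated = 340 − 341.0 = -1.0 mOsm/kg

-1.0 mOsm/kg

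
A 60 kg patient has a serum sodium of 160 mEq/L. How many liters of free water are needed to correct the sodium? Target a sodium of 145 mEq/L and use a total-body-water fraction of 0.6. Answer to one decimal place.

TBW = 0.6 · 60 = 36 L
Free water deficit = TBW · (Na/145 − 1)
= 36 · (160/145 − 1)
= 36 · 0.1034
= 3.72 L

3.7 L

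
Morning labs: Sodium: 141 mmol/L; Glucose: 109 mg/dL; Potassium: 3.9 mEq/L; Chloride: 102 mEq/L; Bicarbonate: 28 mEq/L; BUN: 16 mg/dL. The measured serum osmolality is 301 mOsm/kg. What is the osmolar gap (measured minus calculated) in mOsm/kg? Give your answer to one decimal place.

Calculated osmolality = 2·Na + glucose/18 + BUN/2.8
= 2·141 + 109/18 + 16/2.8
= 282 + 6.06 + 5.71
= 293.77 mOsm/kg ≈ 293.8 mOsm/kg
Osmolar gap = measured − calculated = 301 − 293.8 = 7.2 mOsm/kg

7.2 mOsm/kg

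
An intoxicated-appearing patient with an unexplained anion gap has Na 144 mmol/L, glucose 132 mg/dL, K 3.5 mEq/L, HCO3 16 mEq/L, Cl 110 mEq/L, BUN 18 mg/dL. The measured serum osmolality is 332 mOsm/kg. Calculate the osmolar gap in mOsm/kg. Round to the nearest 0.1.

30.2 mOsm/kg

Calculated osmolality = 2·Na + glucose/18 + BUN/2.8
= 2·144 + 132/18 + 18/2.8
= 288 + 7.33 + 6.43
= 301.76 mOsm/kg ≈ 301.8 mOsm/kg
Osmolar gap = measured − calculated = 332 − 301.8 = 30.2 mOsm/kg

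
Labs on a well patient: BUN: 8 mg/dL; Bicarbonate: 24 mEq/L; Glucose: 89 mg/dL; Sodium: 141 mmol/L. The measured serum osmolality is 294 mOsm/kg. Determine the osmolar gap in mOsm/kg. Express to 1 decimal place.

Calculated osmolality = 2·Na + glucose/18 + BUN/2.8
= 2·141 + 89/18 + 8/2.8
= 282 + 4.94 + 2.86
= 289.8 mOsm/kg ≈ 289.8 mOsm/kg
Osmolar gap = measured − calculated = 294 − 289.8 = 4.2 mOsm/kg

4.2 mOsm/kg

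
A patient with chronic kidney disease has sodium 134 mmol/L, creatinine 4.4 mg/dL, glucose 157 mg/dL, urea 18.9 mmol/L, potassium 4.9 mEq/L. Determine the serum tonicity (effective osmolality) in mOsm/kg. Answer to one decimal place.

276.7 mOsm/kg

Effective osmolality excludes urea (freely permeant across cell membranes):
2·Na + glucose/18
= 2·134 + 157/18
= 268 + 8.72
= 276.72 mOsm/kg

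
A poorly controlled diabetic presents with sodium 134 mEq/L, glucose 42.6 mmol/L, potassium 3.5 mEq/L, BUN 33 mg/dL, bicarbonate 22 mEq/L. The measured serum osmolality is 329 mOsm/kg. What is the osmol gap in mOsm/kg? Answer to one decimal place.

6.6 mOsm/kg

Calculated osmolality = 2·Na + glucose + BUN/2.8
= 2·134 + 42.6 + 33/2.8
= 268 + 42.60 + 11.79
= 322.39 mOsm/kg ≈ 322.4 mOsm/kg
Osmolar gap = measured − calculated = 329 − 322.4 = 6.6 mOsm/kg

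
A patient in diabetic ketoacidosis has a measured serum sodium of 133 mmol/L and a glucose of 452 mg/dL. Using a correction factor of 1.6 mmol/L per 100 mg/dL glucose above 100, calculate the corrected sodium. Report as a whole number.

Corrected Na = measured Na + 1.6 · (glucose − 100)/100
= 133 + 1.6 · (452 − 100)/100
= 133 + 5.6
= 138.6 mmol/L

139 mmol/L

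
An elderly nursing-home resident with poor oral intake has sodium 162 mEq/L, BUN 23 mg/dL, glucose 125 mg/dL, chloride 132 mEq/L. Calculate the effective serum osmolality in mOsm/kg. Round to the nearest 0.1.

330.9 mOsm/kg

Effective osmolality excludes urea (freely permeant across cell membranes):
2·Na + glucose/18
= 2·162 + 125/18
= 324 + 6.94
= 330.94 mOsm/kg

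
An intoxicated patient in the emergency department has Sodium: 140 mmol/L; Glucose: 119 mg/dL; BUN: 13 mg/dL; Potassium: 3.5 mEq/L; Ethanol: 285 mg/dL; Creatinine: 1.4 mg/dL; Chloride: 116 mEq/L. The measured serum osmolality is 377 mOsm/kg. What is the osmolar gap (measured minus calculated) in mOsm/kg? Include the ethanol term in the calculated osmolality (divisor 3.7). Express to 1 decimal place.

Calculated osmolality = 2·Na + glucose/18 + BUN/2.8 + ethanol/3.7
= 2·140 + 119/18 + 13/2.8 + 285/3.7
= 280 + 6.61 + 4.64 + 77.03
= 368.28 mOsm/kg ≈ 368.3 mOsm/kg
Osmolar gap = measured − calculated = 377 − 368.3 = 8.7 mOsm/kg

8.7 mOsm/kg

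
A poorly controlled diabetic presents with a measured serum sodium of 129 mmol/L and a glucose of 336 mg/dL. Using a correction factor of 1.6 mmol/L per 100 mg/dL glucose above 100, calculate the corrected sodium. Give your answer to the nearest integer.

Corrected Na = measured Na + 1.6 · (glucose − 100)/100
= 129 + 1.6 · (336 − 100)/100
= 129 + 3.8
= 132.8 mmol/L

133 mmol/L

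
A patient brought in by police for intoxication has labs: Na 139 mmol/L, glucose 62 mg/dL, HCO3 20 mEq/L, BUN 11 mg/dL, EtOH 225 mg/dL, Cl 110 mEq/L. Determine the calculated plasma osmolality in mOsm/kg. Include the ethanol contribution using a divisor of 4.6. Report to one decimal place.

334.3 mOsm/kg

Calculated osmolality = 2·Na + glucose/18 + BUN/2.8 + ethanol/4.6
= 2·139 + 62/18 + 11/2.8 + 225/4.6
= 278 + 3.44 + 3.93 + 48.91
= 334.28 mOsm/kg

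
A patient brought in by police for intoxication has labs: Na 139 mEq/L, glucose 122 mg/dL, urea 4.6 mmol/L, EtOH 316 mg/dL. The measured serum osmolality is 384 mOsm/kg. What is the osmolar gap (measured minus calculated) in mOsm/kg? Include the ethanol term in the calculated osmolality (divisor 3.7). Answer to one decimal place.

Calculated osmolality = 2·Na + glucose/18 + urea + ethanol/3.7
= 2·139 + 122/18 + 4.6 + 316/3.7
= 278 + 6.78 + 4.60 + 85.41
= 374.79 mOsm/kg ≈ 374.8 mOsm/kg
Osmolar gap = measured − calculated = 384 − 374.8 = 9.2 mOsm/kg

9.2 mOsm/kg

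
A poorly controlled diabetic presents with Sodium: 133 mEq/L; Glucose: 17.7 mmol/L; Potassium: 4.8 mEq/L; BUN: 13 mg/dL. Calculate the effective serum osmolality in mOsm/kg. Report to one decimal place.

Effective osmolality excludes urea (freely permeant across cell membranes):
2·Na + glucose
= 2·133 + 17.7
= 266 + 17.7
= 283.7 mOsm/kg

283.7 mOsm/kg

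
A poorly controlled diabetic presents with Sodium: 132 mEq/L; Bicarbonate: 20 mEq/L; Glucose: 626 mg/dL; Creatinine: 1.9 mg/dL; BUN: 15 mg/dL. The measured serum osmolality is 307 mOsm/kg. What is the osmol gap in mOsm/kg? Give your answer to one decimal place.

Calculated osmolality = 2·Na + glucose/18 + BUN/2.8
= 2·132 + 626/18 + 15/2.8
= 264 + 34.78 + 5.36
= 304.14 mOsm/kg ≈ 304.1 mOsm/kg
Osmolar gap = measured − calculated = 307 − 304.1 = 2.9 mOsm/kg

2.9 mOsm/kg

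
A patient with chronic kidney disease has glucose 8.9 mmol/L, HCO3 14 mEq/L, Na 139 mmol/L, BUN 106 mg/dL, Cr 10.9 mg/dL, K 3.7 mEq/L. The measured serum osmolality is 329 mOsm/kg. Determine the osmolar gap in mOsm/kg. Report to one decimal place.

Calculated osmolality = 2·Na + glucose + BUN/2.8
= 2·139 + 8.9 + 106/2.8
= 278 + 8.90 + 37.86
= 324.76 mOsm/kg ≈ 324.8 mOsm/kg
Osmolar gap = measured − calculated = 329 − 324.8 = 4.2 mOsm/kg

4.2 mOsm/kg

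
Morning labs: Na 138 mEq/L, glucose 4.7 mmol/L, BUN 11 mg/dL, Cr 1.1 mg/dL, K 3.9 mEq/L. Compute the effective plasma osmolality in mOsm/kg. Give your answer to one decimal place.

280.7 mOsm/kg

Effective osmolality excludes urea (freely permeant across cell membranes):
2·Na + glucose
= 2·138 + 4.7
= 276 + 4.7
= 280.7 mOsm/kg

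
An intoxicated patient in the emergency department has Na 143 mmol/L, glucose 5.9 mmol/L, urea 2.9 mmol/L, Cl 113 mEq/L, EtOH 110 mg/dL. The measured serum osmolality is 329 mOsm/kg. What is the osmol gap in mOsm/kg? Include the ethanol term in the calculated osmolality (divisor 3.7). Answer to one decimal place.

Calculated osmolality = 2·Na + glucose + urea + ethanol/3.7
= 2·143 + 5.9 + 2.9 + 110/3.7
= 286 + 5.90 + 2.90 + 29.73
= 324.53 mOsm/kg ≈ 324.5 mOsm/kg
Osmolar gap = measured − calculated = 329 − 324.5 = 4.5 mOsm/kg

4.5 mOsm/kg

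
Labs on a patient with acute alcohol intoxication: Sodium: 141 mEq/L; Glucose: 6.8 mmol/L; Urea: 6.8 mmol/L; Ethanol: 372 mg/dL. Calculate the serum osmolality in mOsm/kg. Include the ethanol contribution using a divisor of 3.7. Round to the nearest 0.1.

396.1 mOsm/kg

Calculated osmolality = 2·Na + glucose + urea + ethanol/3.7
= 2·141 + 6.8 + 6.8 + 372/3.7
= 282 + 6.80 + 6.80 + 100.54
= 396.14 mOsm/kg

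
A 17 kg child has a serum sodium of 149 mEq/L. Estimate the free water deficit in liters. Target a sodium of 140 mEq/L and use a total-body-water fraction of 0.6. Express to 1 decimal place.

0.7 L

TBW = 0.6 · 17 = 10.2 L
Free water deficit = TBW · (Na/140 − 1)
= 10.2 · (149/140 − 1)
= 10.2 · 0.0643
= 0.66 L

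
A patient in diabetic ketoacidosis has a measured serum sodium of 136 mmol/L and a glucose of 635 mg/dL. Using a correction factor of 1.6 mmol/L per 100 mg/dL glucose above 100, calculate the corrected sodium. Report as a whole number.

145 mmol/L

Corrected Na = measured Na + 1.6 · (glucose − 100)/100
= 136 + 1.6 · (635 − 100)/100
= 136 + 8.6
= 144.6 mmol/L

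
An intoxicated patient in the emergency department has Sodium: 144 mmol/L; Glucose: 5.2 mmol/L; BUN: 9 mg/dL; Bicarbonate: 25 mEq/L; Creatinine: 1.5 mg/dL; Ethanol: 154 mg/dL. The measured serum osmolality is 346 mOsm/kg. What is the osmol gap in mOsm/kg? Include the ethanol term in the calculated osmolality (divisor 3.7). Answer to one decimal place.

Calculated osmolality = 2·Na + glucose + BUN/2.8 + ethanol/3.7
= 2·144 + 5.2 + 9/2.8 + 154/3.7
= 288 + 5.20 + 3.21 + 41.62
= 338.03 mOsm/kg ≈ 338.0 mOsm/kg
Osmolar gap = measured − calculated = 346 − 338.0 = 8.0 mOsm/kg

8.0 mOsm/kg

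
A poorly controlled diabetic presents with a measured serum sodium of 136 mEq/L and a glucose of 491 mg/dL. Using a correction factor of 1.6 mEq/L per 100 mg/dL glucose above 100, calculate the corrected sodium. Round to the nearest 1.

Corrected Na = measured Na + 1.6 · (glucose − 100)/100
= 136 + 1.6 · (491 − 100)/100
= 136 + 6.3
= 142.3 mEq/L

142 mEq/L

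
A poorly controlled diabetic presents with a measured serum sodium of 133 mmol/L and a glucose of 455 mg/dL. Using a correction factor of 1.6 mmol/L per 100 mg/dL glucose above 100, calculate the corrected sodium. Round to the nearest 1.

Corrected Na = measured Na + 1.6 · (glucose − 100)/100
= 133 + 1.6 · (455 − 100)/100
= 133 + 5.7
= 138.7 mmol/L

139 mmol/L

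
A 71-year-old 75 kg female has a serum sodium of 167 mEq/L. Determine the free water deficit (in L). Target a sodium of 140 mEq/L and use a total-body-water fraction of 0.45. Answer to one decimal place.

TBW = 0.45 · 75 = 33.75 L
Free water deficit = TBW · (Na/140 − 1)
= 33.75 · (167/140 − 1)
= 33.75 · 0.1929
= 6.51 L

6.5 L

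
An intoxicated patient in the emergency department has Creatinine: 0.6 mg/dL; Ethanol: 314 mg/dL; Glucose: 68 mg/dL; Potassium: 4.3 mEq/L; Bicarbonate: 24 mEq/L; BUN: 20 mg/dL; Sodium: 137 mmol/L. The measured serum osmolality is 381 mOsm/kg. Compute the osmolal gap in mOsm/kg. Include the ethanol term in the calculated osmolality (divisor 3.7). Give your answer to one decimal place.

11.2 mOsm/kg

Calculated osmolality = 2·Na + glucose/18 + BUN/2.8 + ethanol/3.7
= 2·137 + 68/18 + 20/2.8 + 314/3.7
= 274 + 3.78 + 7.14 + 84.86
= 369.78 mOsm/kg ≈ 369.8 mOsm/kg
Osmolar gap = measured − calculated = 381 − 369.8 = 11.2 mOsm/kg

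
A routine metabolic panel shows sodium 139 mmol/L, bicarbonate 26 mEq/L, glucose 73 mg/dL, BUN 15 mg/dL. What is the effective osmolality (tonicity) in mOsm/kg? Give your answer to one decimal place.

282.1 mOsm/kg

Effective osmolality excludes urea (freely permeant across cell membranes):
2·Na + glucose/18
= 2·139 + 73/18
= 278 + 4.06
= 282.06 mOsm/kg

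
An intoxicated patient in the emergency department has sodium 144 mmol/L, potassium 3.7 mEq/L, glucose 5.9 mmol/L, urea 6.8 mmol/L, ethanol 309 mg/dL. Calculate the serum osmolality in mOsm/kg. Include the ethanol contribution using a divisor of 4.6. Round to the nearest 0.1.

367.9 mOsm/kg

Calculated osmolality = 2·Na + glucose + urea + ethanol/4.6
= 2·144 + 5.9 + 6.8 + 309/4.6
= 288 + 5.90 + 6.80 + 67.17
= 367.87 mOsm/kg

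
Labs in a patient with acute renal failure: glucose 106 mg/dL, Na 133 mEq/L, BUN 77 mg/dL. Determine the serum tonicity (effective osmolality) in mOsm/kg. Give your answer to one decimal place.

271.9 mOsm/kg

Effective osmolality excludes urea (freely permeant across cell membranes):
2·Na + glucose/18
= 2·133 + 106/18
= 266 + 5.89
= 271.89 mOsm/kg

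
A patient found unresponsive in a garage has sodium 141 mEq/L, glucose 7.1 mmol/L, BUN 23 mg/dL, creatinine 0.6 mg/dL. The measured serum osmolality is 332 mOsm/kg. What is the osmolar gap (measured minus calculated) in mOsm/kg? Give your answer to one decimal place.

Calculated osmolality = 2·Na + glucose + BUN/2.8
= 2·141 + 7.1 + 23/2.8
= 282 + 7.10 + 8.21
= 297.31 mOsm/kg ≈ 297.3 mOsm/kg
Osmolar gap = measured − calculated = 332 − 297.3 = 34.7 mOsm/kg

34.7 mOsm/kg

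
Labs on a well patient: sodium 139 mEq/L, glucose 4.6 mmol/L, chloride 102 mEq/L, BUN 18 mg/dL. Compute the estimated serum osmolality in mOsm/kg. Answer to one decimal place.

289.0 mOsm/kg

Calculated osmolality = 2·Na + glucose + BUN/2.8
= 2·139 + 4.6 + 18/2.8
= 278 + 4.60 + 6.43
= 289.03 mOsm/kg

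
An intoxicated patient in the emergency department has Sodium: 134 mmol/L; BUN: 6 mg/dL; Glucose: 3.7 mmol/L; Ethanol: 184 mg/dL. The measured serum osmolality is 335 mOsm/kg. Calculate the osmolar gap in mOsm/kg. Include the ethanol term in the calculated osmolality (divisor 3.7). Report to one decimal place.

Calculated osmolality = 2·Na + glucose + BUN/2.8 + ethanol/3.7
= 2·134 + 3.7 + 6/2.8 + 184/3.7
= 268 + 3.70 + 2.14 + 49.73
= 323.57 mOsm/kg ≈ 323.6 mOsm/kg
Osmolar gap = measured − calculated = 335 − 323.6 = 11.4 mOsm/kg

11.4 mOsm/kg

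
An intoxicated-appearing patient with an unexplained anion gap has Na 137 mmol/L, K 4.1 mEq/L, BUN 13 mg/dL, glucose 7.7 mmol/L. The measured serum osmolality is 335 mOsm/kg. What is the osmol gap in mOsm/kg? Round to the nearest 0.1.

Calculated osmolality = 2·Na + glucose + BUN/2.8
= 2·137 + 7.7 + 13/2.8
= 274 + 7.70 + 4.64
= 286.34 mOsm/kg ≈ 286.3 mOsm/kg
Osmolar gap = measured − calculated = 335 − 286.3 = 48.7 mOsm/kg

48.7 mOsm/kg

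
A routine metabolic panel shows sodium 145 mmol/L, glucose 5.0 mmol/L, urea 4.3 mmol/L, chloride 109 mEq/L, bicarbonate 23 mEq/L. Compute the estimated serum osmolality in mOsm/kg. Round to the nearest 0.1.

299.3 mOsm/kg

Calculated osmolality = 2·Na + glucose + urea
= 2·145 + 5 + 4.3
= 290 + 5 + 4.30
= 299.3 mOsm/kg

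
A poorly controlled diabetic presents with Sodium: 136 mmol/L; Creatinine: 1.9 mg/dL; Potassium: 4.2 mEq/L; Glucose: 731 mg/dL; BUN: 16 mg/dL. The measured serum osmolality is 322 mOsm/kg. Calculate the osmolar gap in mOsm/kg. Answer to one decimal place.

3.7 mOsm/kg

Calculated osmolality = 2·Na + glucose/18 + BUN/2.8
= 2·136 + 731/18 + 16/2.8
= 272 + 40.61 + 5.71
= 318.32 mOsm/kg ≈ 318.3 mOsm/kg
Osmolar gap = measured − calculated = 322 − 318.3 = 3.7 mOsm/kg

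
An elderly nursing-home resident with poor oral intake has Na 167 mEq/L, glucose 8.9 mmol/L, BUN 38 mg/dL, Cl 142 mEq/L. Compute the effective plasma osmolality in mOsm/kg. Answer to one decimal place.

342.9 mOsm/kg

Effective osmolality excludes urea (freely permeant across cell membranes):
2·Na + glucose
= 2·167 + 8.9
= 334 + 8.9
= 342.9 mOsm/kg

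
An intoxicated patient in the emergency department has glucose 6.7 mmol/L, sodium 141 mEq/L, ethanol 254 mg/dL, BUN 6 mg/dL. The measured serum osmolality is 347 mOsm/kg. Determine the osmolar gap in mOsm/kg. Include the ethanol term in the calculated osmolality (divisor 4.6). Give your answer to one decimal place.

0.9 mOsm/kg

Calculated osmolality = 2·Na + glucose + BUN/2.8 + ethanol/4.6
= 2·141 + 6.7 + 6/2.8 + 254/4.6
= 282 + 6.70 + 2.14 + 55.22
= 346.06 mOsm/kg ≈ 346.1 mOsm/kg
Osmolar gap = measured − calculated = 347 − 346.1 = 0.9 mOsm/kg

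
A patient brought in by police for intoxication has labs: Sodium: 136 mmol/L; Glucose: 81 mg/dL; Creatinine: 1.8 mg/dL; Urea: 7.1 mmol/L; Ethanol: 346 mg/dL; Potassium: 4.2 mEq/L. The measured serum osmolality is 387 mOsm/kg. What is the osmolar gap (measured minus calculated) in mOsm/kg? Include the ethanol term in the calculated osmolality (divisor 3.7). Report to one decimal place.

9.9 mOsm/kg

Calculated osmolality = 2·Na + glucose/18 + urea + ethanol/3.7
= 2·136 + 81/18 + 7.1 + 346/3.7
= 272 + 4.50 + 7.10 + 93.51
= 377.11 mOsm/kg ≈ 377.1 mOsm/kg
Osmolar gap = measured − calculated = 387 − 377.1 = 9.9 mOsm/kg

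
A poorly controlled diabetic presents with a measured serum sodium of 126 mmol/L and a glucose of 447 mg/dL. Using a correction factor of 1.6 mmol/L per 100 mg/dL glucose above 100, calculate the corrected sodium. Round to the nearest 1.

Corrected Na = measured Na + 1.6 · (glucose − 100)/100
= 126 + 1.6 · (447 − 100)/100
= 126 + 5.6
= 131.6 mmol/L

132 mmol/L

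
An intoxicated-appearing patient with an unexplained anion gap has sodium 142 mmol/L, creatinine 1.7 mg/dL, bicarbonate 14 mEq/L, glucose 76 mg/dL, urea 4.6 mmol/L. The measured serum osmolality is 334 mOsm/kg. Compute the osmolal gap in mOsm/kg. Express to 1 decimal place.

41.2 mOsm/kg

Calculated osmolality = 2·Na + glucose/18 + urea
= 2·142 + 76/18 + 4.6
= 284 + 4.22 + 4.60
= 292.82 mOsm/kg ≈ 292.8 mOsm/kg
Osmolar gap = measured − calculated = 334 − 292.8 = 41.2 mOsm/kg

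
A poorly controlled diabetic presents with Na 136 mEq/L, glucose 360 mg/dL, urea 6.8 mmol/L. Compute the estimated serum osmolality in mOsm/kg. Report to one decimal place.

298.8 mOsm/kg

Calculated osmolality = 2·Na + glucose/18 + urea
= 2·136 + 360/18 + 6.8
= 272 + 20 + 6.80
= 298.8 mOsm/kg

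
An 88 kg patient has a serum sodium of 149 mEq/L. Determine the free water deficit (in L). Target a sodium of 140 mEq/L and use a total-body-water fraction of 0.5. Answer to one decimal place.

TBW = 0.5 · 88 = 44 L
Free water deficit = TBW · (Na/140 − 1)
= 44 · (149/140 − 1)
= 44 · 0.0643
= 2.83 L

2.8 L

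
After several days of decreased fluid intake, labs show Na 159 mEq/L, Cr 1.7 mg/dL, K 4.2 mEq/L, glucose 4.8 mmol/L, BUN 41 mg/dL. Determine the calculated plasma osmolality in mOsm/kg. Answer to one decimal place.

Calculated osmolality = 2·Na + glucose + BUN/2.8
= 2·159 + 4.8 + 41/2.8
= 318 + 4.80 + 14.64
= 337.44 mOsm/kg

337.4 mOsm/kg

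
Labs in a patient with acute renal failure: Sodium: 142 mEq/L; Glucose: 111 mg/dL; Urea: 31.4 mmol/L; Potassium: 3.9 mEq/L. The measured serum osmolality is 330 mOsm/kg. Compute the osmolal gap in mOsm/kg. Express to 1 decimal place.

Calculated osmolality = 2·Na + glucose/18 + urea
= 2·142 + 111/18 + 31.4
= 284 + 6.17 + 31.40
= 321.57 mOsm/kg ≈ 321.6 mOsm/kg
Osmolar gap = measured − calculated = 330 − 321.6 = 8.4 mOsm/kg

8.4 mOsm/kg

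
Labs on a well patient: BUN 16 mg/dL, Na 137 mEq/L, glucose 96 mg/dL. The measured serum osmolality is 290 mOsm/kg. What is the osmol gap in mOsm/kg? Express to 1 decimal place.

5.0 mOsm/kg

Calculated osmolality = 2·Na + glucose/18 + BUN/2.8
= 2·137 + 96/18 + 16/2.8
= 274 + 5.33 + 5.71
= 285.04 mOsm/kg ≈ 285.0 mOsm/kg
Osmolar gap = measured − calculated = 290 − 285.0 = 5.0 mOsm/kg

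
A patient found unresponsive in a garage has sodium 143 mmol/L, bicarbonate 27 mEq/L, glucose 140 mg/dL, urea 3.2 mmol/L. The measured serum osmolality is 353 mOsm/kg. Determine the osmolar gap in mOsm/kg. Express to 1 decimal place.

56.0 mOsm/kg

Calculated osmolality = 2·Na + glucose/18 + urea
= 2·143 + 140/18 + 3.2
= 286 + 7.78 + 3.20
= 296.98 mOsm/kg ≈ 297.0 mOsm/kg
Osmolar gap = measured − calculated = 353 − 297.0 = 56.0 mOsm/kg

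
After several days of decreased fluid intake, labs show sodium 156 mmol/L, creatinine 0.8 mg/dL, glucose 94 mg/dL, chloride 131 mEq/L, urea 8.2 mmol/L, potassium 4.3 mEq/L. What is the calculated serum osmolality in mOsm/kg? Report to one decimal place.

Calculated osmolality = 2·Na + glucose/18 + urea
= 2·156 + 94/18 + 8.2
= 312 + 5.22 + 8.20
= 325.42 mOsm/kg

325.4 mOsm/kg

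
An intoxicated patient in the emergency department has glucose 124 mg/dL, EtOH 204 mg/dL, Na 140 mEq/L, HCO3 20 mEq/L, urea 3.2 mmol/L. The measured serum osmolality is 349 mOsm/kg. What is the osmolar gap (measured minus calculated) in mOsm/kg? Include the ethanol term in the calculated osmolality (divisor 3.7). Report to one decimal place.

Calculated osmolality = 2·Na + glucose/18 + urea + ethanol/3.7
= 2·140 + 124/18 + 3.2 + 204/3.7
= 280 + 6.89 + 3.20 + 55.14
= 345.23 mOsm/kg ≈ 345.2 mOsm/kg
Osmolar gap = measured − calculated = 349 − 345.2 = 3.8 mOsm/kg

3.8 mOsm/kg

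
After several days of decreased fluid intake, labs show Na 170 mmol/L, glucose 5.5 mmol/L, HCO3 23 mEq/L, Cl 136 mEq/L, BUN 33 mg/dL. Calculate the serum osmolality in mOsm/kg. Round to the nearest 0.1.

Calculated osmolality = 2·Na + glucose + BUN/2.8
= 2·170 + 5.5 + 33/2.8
= 340 + 5.50 + 11.79
= 357.29 mOsm/kg

357.3 mOsm/kg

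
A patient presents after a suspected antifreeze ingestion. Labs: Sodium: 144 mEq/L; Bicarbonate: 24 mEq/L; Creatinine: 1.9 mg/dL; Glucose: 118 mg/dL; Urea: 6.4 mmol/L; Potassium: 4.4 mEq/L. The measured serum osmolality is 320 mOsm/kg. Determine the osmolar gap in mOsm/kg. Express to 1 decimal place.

Calculated osmolality = 2·Na + glucose/18 + urea
= 2·144 + 118/18 + 6.4
= 288 + 6.56 + 6.40
= 300.96 mOsm/kg ≈ 301.0 mOsm/kg
Osmolar gap = measured − calculated = 320 − 301.0 = 19.0 mOsm/kg

19.0 mOsm/kg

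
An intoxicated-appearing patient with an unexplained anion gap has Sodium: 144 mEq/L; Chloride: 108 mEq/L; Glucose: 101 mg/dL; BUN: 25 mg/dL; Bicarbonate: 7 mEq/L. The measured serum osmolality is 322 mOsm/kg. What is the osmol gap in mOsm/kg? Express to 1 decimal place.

Calculated osmolality = 2·Na + glucose/18 + BUN/2.8
= 2·144 + 101/18 + 25/2.8
= 288 + 5.61 + 8.93
= 302.54 mOsm/kg ≈ 302.5 mOsm/kg
Osmolar gap = measured − calculated = 322 − 302.5 = 19.5 mOsm/kg

19.5 mOsm/kg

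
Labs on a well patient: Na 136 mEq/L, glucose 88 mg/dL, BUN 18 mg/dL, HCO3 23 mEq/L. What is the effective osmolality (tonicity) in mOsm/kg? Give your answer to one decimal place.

276.9 mOsm/kg

Effective osmolality excludes urea (freely permeant across cell membranes):
2·Na + glucose/18
= 2·136 + 88/18
= 272 + 4.89
= 276.89 mOsm/kg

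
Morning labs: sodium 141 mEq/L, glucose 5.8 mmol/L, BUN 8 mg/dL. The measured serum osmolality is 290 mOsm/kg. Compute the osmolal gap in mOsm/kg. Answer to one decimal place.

-0.7 mOsm/kg

Calculated osmolality = 2·Na + glucose + BUN/2.8
= 2·141 + 5.8 + 8/2.8
= 282 + 5.80 + 2.86
= 290.66 mOsm/kg ≈ 290.7 mOsm/kg
Osmolar gap = measured − calculated = 290 − 290.7 = -0.7 mOsm/kg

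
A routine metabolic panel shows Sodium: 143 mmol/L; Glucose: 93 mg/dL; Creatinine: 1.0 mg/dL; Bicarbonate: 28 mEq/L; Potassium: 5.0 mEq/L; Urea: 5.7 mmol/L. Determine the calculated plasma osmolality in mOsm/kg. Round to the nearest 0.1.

Calculated osmolality = 2·Na + glucose/18 + urea
= 2·143 + 93/18 + 5.7
= 286 + 5.17 + 5.70
= 296.87 mOsm/kg

296.9 mOsm/kg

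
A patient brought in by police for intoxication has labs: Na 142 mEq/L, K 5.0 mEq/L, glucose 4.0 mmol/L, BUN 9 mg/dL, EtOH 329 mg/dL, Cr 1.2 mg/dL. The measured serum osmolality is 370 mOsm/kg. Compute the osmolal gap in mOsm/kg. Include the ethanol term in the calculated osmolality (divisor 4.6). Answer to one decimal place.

Calculated osmolality = 2·Na + glucose + BUN/2.8 + ethanol/4.6
= 2·142 + 4 + 9/2.8 + 329/4.6
= 284 + 4 + 3.21 + 71.52
= 362.73 mOsm/kg ≈ 362.7 mOsm/kg
Osmolar gap = measured − calculated = 370 − 362.7 = 7.3 mOsm/kg

7.3 mOsm/kg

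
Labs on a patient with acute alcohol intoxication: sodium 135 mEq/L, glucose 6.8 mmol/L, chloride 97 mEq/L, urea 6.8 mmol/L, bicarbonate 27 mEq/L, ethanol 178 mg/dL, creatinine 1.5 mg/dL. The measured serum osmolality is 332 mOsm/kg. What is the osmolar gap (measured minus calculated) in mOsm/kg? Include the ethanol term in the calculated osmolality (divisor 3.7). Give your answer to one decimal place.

Calculated osmolality = 2·Na + glucose + urea + ethanol/3.7
= 2·135 + 6.8 + 6.8 + 178/3.7
= 270 + 6.80 + 6.80 + 48.11
= 331.71 mOsm/kg ≈ 331.7 mOsm/kg
Osmolar gap = measured − calculated = 332 − 331.7 = 0.3 mOsm/kg

0.3 mOsm/kg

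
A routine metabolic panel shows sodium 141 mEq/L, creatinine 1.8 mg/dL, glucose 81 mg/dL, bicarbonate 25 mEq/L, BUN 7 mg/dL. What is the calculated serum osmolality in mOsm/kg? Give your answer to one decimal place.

Calculated osmolality = 2·Na + glucose/18 + BUN/2.8
= 2·141 + 81/18 + 7/2.8
= 282 + 4.50 + 2.50
= 289 mOsm/kg

289.0 mOsm/kg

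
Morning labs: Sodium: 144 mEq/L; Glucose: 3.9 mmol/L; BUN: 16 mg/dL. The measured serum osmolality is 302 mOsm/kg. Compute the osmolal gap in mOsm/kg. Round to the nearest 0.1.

4.4 mOsm/kg

Calculated osmolality = 2·Na + glucose + BUN/2.8
= 2·144 + 3.9 + 16/2.8
= 288 + 3.90 + 5.71
= 297.61 mOsm/kg ≈ 297.6 mOsm/kg
Osmolar gap = measured − calculated = 302 − 297.6 = 4.4 mOsm/kg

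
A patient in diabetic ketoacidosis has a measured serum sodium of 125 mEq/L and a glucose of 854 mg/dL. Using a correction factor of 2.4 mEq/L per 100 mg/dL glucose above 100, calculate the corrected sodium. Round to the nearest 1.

Corrected Na = measured Na + 2.4 · (glucose − 100)/100
= 125 + 2.4 · (854 − 100)/100
= 125 + 18.1
= 143.1 mEq/L

143 mEq/L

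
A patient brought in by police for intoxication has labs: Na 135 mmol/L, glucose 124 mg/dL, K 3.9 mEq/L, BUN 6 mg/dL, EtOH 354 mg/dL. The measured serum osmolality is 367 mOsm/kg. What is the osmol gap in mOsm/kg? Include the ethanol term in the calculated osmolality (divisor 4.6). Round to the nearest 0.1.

Calculated osmolality = 2·Na + glucose/18 + BUN/2.8 + ethanol/4.6
= 2·135 + 124/18 + 6/2.8 + 354/4.6
= 270 + 6.89 + 2.14 + 76.96
= 355.99 mOsm/kg ≈ 356.0 mOsm/kg
Osmolar gap = measured − calculated = 367 − 356.0 = 11.0 mOsm/kg

11.0 mOsm/kg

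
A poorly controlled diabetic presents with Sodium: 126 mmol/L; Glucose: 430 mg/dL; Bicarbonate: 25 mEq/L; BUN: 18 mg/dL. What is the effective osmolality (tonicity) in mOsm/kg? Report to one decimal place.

275.9 mOsm/kg

Effective osmolality excludes urea (freely permeant across cell membranes):
2·Na + glucose/18
= 2·126 + 430/18
= 252 + 23.89
= 275.89 mOsm/kg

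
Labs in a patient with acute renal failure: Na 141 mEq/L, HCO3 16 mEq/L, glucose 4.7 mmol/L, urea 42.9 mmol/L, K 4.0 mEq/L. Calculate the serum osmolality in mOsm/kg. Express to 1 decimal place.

329.6 mOsm/kg

Calculated osmolality = 2·Na + glucose + urea
= 2·141 + 4.7 + 42.9
= 282 + 4.70 + 42.90
= 329.6 mOsm/kg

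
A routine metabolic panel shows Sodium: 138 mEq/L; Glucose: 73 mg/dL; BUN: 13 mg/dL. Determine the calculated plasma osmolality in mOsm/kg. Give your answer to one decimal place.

Calculated osmolality = 2·Na + glucose/18 + BUN/2.8
= 2·138 + 73/18 + 13/2.8
= 276 + 4.06 + 4.64
= 284.7 mOsm/kg

284.7 mOsm/kg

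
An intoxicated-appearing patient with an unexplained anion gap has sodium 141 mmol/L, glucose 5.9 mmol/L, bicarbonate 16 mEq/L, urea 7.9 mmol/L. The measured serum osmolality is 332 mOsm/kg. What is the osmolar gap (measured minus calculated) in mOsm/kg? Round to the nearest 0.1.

36.2 mOsm/kg

Calculated osmolality = 2·Na + glucose + urea
= 2·141 + 5.9 + 7.9
= 282 + 5.90 + 7.90
= 295.8 mOsm/kg ≈ 295.8 mOsm/kg
Osmolar gap = measured − calculated = 332 − 295.8 = 36.2 mOsm/kg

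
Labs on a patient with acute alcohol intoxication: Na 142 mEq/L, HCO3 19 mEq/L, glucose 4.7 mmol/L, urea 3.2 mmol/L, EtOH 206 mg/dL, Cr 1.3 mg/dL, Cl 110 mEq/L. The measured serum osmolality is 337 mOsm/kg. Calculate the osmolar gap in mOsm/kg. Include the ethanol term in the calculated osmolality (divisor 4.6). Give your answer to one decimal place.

Calculated osmolality = 2·Na + glucose + urea + ethanol/4.6
= 2·142 + 4.7 + 3.2 + 206/4.6
= 284 + 4.70 + 3.20 + 44.78
= 336.68 mOsm/kg ≈ 336.7 mOsm/kg
Osmolar gap = measured − calculated = 337 − 336.7 = 0.3 mOsm/kg

0.3 mOsm/kg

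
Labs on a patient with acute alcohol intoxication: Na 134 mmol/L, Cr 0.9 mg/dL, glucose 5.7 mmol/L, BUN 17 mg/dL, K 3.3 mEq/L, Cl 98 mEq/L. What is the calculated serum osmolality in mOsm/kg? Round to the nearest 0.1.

Calculated osmolality = 2·Na + glucose + BUN/2.8
= 2·134 + 5.7 + 17/2.8
= 268 + 5.70 + 6.07
= 279.77 mOsm/kg

279.8 mOsm/kg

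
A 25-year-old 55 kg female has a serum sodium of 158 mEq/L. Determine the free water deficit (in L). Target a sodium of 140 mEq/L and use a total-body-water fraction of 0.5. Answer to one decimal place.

3.5 L

TBW = 0.5 · 55 = 27.5 L
Free water deficit = TBW · (Na/140 − 1)
= 27.5 · (158/140 − 1)
= 27.5 · 0.1286
= 3.54 L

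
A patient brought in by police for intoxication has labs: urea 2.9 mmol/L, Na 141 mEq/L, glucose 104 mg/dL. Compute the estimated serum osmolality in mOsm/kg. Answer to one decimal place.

Calculated osmolality = 2·Na + glucose/18 + urea
= 2·141 + 104/18 + 2.9
= 282 + 5.78 + 2.90
= 290.68 mOsm/kg

290.7 mOsm/kg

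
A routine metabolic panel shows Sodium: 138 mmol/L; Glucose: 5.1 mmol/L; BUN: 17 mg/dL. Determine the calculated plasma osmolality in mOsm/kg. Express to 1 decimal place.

Calculated osmolality = 2·Na + glucose + BUN/2.8
= 2·138 + 5.1 + 17/2.8
= 276 + 5.10 + 6.07
= 287.17 mOsm/kg

287.2 mOsm/kg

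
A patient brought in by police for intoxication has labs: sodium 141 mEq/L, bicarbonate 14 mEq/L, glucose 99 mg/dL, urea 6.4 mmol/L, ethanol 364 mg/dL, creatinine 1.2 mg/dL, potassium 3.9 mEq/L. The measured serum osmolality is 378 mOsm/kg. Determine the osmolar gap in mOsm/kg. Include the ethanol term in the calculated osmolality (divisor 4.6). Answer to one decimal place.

Calculated osmolality = 2·Na + glucose/18 + urea + ethanol/4.6
= 2·141 + 99/18 + 6.4 + 364/4.6
= 282 + 5.50 + 6.40 + 79.13
= 373.03 mOsm/kg ≈ 373.0 mOsm/kg
Osmolar gap = measured − calculated = 378 − 373.0 = 5.0 mOsm/kg

5.0 mOsm/kg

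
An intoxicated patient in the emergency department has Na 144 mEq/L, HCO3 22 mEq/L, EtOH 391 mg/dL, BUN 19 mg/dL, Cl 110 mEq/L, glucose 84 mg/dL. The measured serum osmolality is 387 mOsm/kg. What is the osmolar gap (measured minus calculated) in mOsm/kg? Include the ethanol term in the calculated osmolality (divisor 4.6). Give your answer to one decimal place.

2.5 mOsm/kg

Calculated osmolality = 2·Na + glucose/18 + BUN/2.8 + ethanol/4.6
= 2·144 + 84/18 + 19/2.8 + 391/4.6
= 288 + 4.67 + 6.79 + 85
= 384.46 mOsm/kg ≈ 384.5 mOsm/kg
Osmolar gap = measured − calculated = 387 − 384.5 = 2.5 mOsm/kg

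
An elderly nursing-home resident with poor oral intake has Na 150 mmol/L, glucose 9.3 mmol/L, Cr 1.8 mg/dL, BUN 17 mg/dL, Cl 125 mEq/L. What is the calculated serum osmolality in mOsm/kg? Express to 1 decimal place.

315.4 mOsm/kg

Calculated osmolality = 2·Na + glucose + BUN/2.8
= 2·150 + 9.3 + 17/2.8
= 300 + 9.30 + 6.07
= 315.37 mOsm/kg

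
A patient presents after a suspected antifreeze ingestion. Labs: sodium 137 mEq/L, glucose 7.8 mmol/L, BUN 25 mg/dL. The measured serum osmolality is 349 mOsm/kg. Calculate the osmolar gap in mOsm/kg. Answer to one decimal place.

Calculated osmolality = 2·Na + glucose + BUN/2.8
= 2·137 + 7.8 + 25/2.8
= 274 + 7.80 + 8.93
= 290.73 mOsm/kg ≈ 290.7 mOsm/kg
Osmolar gap = measured − calculated = 349 − 290.7 = 58.3 mOsm/kg

58.3 mOsm/kg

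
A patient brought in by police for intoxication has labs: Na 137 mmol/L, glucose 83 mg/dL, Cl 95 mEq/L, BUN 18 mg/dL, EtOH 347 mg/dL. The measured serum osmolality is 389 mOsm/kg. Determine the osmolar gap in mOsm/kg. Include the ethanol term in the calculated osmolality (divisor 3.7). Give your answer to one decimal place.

10.2 mOsm/kg

Calculated osmolality = 2·Na + glucose/18 + BUN/2.8 + ethanol/3.7
= 2·137 + 83/18 + 18/2.8 + 347/3.7
= 274 + 4.61 + 6.43 + 93.78
= 378.82 mOsm/kg ≈ 378.8 mOsm/kg
Osmolar gap = measured − calculated = 389 − 378.8 = 10.2 mOsm/kg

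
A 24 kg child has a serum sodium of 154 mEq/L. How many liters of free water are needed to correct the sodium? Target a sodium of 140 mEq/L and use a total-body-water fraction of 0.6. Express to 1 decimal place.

TBW = 0.6 · 24 = 14.4 L
Free water deficit = TBW · (Na/140 − 1)
= 14.4 · (154/140 − 1)
= 14.4 · 0.1
= 1.44 L

1.4 L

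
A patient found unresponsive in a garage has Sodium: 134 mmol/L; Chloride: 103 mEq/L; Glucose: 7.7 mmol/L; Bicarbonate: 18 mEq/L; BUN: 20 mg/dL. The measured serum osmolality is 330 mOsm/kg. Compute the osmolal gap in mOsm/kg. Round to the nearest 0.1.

Calculated osmolality = 2·Na + glucose + BUN/2.8
= 2·134 + 7.7 + 20/2.8
= 268 + 7.70 + 7.14
= 282.84 mOsm/kg ≈ 282.8 mOsm/kg
Osmolar gap = measured − calculated = 330 − 282.8 = 47.2 mOsm/kg

47.2 mOsm/kg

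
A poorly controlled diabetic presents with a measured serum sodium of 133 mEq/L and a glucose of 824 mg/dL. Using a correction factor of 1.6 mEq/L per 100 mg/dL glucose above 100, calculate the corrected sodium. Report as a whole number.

Corrected Na = measured Na + 1.6 · (glucose − 100)/100
= 133 + 1.6 · (824 − 100)/100
= 133 + 11.6
= 144.6 mEq/L

145 mEq/L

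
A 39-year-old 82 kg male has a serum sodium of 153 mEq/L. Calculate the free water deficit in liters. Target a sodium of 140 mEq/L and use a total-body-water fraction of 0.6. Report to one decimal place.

TBW = 0.6 · 82 = 49.2 L
Free water deficit = TBW · (Na/140 − 1)
= 49.2 · (153/140 − 1)
= 49.2 · 0.0929
= 4.57 L

4.6 L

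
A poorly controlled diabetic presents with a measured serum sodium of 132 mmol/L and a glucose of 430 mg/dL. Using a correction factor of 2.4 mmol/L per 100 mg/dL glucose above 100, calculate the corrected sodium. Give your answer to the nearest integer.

140 mmol/L

Corrected Na = measured Na + 2.4 · (glucose − 100)/100
= 132 + 2.4 · (430 − 100)/100
= 132 + 7.9
= 139.9 mmol/L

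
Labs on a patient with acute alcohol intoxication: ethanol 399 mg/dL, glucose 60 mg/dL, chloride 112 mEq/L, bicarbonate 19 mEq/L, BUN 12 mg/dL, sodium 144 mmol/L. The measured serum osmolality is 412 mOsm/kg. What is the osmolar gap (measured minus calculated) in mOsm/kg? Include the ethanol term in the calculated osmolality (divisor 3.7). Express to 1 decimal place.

Calculated osmolality = 2·Na + glucose/18 + BUN/2.8 + ethanol/3.7
= 2·144 + 60/18 + 12/2.8 + 399/3.7
= 288 + 3.33 + 4.29 + 107.84
= 403.46 mOsm/kg ≈ 403.5 mOsm/kg
Osmolar gap = measured − calculated = 412 − 403.5 = 8.5 mOsm/kg

8.5 mOsm/kg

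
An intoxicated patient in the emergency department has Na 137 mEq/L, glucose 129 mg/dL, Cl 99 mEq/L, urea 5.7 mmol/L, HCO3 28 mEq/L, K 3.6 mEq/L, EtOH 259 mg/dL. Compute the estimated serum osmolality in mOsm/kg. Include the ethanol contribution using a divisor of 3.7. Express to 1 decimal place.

Calculated osmolality = 2·Na + glucose/18 + urea + ethanol/3.7
= 2·137 + 129/18 + 5.7 + 259/3.7
= 274 + 7.17 + 5.70 + 70
= 356.87 mOsm/kg

356.9 mOsm/kg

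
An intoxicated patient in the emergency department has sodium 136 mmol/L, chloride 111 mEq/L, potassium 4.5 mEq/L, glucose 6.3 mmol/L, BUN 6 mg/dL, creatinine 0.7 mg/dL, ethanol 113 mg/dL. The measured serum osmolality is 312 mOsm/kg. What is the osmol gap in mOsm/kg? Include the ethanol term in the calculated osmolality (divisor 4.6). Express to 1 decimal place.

7.0 mOsm/kg

Calculated osmolality = 2·Na + glucose + BUN/2.8 + ethanol/4.6
= 2·136 + 6.3 + 6/2.8 + 113/4.6
= 272 + 6.30 + 2.14 + 24.57
= 305.01 mOsm/kg ≈ 305.0 mOsm/kg
Osmolar gap = measured − calculated = 312 − 305.0 = 7.0 mOsm/kg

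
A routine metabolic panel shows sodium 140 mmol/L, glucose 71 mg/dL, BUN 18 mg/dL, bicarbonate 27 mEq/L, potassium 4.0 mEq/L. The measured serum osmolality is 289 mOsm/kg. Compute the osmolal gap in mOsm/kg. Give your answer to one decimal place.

Calculated osmolality = 2·Na + glucose/18 + BUN/2.8
= 2·140 + 71/18 + 18/2.8
= 280 + 3.94 + 6.43
= 290.37 mOsm/kg ≈ 290.4 mOsm/kg
Osmolar gap = measured − calculated = 289 − 290.4 = -1.4 mOsm/kg

-1.4 mOsm/kg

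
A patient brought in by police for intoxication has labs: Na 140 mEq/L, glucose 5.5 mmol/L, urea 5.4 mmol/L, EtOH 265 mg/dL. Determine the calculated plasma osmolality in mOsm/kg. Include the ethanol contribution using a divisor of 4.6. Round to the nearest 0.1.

Calculated osmolality = 2·Na + glucose + urea + ethanol/4.6
= 2·140 + 5.5 + 5.4 + 265/4.6
= 280 + 5.50 + 5.40 + 57.61
= 348.51 mOsm/kg

348.5 mOsm/kg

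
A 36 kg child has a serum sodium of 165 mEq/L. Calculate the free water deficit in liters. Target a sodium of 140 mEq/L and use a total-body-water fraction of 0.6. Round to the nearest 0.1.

TBW = 0.6 · 36 = 21.6 L
Free water deficit = TBW · (Na/140 − 1)
= 21.6 · (165/140 − 1)
= 21.6 · 0.1786
= 3.86 L

3.9 L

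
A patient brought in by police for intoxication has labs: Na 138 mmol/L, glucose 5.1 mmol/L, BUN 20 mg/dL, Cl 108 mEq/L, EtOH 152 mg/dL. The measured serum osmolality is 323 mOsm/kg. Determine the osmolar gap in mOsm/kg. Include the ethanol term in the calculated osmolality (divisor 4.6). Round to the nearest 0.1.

1.7 mOsm/kg

Calculated osmolality = 2·Na + glucose + BUN/2.8 + ethanol/4.6
= 2·138 + 5.1 + 20/2.8 + 152/4.6
= 276 + 5.10 + 7.14 + 33.04
= 321.28 mOsm/kg ≈ 321.3 mOsm/kg
Osmolar gap = measured − calculated = 323 − 321.3 = 1.7 mOsm/kg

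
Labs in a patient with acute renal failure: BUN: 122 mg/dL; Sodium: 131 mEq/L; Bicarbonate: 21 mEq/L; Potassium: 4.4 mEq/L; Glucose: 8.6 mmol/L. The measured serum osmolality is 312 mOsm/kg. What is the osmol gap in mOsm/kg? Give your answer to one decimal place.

-2.2 mOsm/kg

Calculated osmolality = 2·Na + glucose + BUN/2.8
= 2·131 + 8.6 + 122/2.8
= 262 + 8.60 + 43.57
= 314.17 mOsm/kg ≈ 314.2 mOsm/kg
Osmolar gap = measured − calculated = 312 − 314.2 = -2.2 mOsm/kg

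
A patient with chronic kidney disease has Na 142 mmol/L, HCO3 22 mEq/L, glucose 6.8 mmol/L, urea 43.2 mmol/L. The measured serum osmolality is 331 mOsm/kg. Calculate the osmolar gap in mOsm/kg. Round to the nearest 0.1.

Calculated osmolality = 2·Na + glucose + urea
= 2·142 + 6.8 + 43.2
= 284 + 6.80 + 43.20
= 334 mOsm/kg ≈ 334.0 mOsm/kg
Osmolar gap = measured − calculated = 331 − 334.0 = -3.0 mOsm/kg

-3.0 mOsm/kg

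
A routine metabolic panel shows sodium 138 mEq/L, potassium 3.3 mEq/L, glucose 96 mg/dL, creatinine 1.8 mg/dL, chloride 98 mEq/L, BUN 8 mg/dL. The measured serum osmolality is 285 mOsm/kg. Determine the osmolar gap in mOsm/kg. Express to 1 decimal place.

0.8 mOsm/kg

Calculated osmolality = 2·Na + glucose/18 + BUN/2.8
= 2·138 + 96/18 + 8/2.8
= 276 + 5.33 + 2.86
= 284.19 mOsm/kg ≈ 284.2 mOsm/kg
Osmolar gap = measured − calculated = 285 − 284.2 = 0.8 mOsm/kg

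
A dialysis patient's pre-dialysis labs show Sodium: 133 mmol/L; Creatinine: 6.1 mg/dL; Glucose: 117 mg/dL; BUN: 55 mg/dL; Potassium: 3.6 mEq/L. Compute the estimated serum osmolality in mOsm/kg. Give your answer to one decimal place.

Calculated osmolality = 2·Na + glucose/18 + BUN/2.8
= 2·133 + 117/18 + 55/2.8
= 266 + 6.50 + 19.64
= 292.14 mOsm/kg

292.1 mOsm/kg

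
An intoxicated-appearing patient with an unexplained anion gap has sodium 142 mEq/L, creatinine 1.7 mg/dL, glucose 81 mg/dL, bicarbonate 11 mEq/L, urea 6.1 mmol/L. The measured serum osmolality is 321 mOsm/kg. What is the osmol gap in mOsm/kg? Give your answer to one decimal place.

26.4 mOsm/kg

Calculated osmolality = 2·Na + glucose/18 + urea
= 2·142 + 81/18 + 6.1
= 284 + 4.50 + 6.10
= 294.6 mOsm/kg ≈ 294.6 mOsm/kg
Osmolar gap = measured − calculated = 321 − 294.6 = 26.4 mOsm/kg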